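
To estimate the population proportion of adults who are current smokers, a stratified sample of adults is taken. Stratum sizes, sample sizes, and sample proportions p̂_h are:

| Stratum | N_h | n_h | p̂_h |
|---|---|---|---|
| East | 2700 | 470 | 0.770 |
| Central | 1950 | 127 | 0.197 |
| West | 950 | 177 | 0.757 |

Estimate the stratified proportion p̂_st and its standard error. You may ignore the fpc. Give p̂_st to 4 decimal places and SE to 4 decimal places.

N = 5600; stratum weights W_h = N_h/N.
p̂_st = Σ W_h p̂_h = (2700·0.770 + 1950·0.197 + 950·0.757)/5600 = 0.56827
V̂(p̂_st) = Σ W_h² p̂_h(1−p̂_h)/(n_h−1):
  stratum East: (2700/5600)²·0.770·0.230/469 = 8.77803e-05
  stratum Central: (1950/5600)²·0.197·0.803/126 = 0.000152231
  stratum West: (950/5600)²·0.757·0.243/176 = 3.00788e-05
V̂(p̂_st) = 0.000270091; SE = √V̂ = 0.0164344

p̂_st ≈ 0.5683, SE ≈ 0.0164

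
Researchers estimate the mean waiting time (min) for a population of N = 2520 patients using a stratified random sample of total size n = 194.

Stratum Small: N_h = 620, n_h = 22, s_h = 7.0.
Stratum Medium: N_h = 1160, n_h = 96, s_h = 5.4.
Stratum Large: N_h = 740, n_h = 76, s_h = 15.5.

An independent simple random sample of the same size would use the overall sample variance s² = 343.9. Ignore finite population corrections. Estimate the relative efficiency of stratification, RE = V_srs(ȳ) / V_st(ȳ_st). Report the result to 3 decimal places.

RE ≈ 3.757

V̂(ȳ_st) = Σ W_h² s_h²/n_h, with W_h = N_h/N and N = 2520:
  stratum Small: (620/2520)²·7.0²/22 = 0.13482
  stratum Medium: (1160/2520)²·5.4²/96 = 0.0643622
  stratum Large: (740/2520)²·15.5²/76 = 0.272591
V_st = 0.471774
V_srs = s²/n = 343.9/194 = 1.77268
Relative efficiency = V_srs / V_st = 1.77268/0.471774 = 3.7575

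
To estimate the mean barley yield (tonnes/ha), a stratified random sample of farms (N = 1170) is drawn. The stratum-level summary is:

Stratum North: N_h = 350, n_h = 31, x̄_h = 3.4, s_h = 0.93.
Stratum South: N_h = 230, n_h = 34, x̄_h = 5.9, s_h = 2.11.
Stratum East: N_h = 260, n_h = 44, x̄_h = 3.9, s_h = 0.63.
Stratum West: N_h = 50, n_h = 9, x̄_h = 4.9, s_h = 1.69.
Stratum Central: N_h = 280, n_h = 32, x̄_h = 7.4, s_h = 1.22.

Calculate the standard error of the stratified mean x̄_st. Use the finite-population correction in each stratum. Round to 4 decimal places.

SE(x̄_st) ≈ 0.0990

V̂(x̄_st) = Σ W_h² (1 − n_h/N_h) s_h²/n_h, with W_h = N_h/N and N = 1170:
  stratum North: (350/1170)²·(1 − 31/350)·0.93²/31 = 0.00227558
  stratum South: (230/1170)²·(1 − 34/230)·2.11²/34 = 0.00431219
  stratum East: (260/1170)²·(1 − 44/260)·0.63²/44 = 0.00037007
  stratum West: (50/1170)²·(1 − 9/50)·1.69²/9 = 0.00047524
  stratum Central: (280/1170)²·(1 − 32/280)·1.22²/32 = 0.00235943
V̂(x̄_st) = 0.00979251
SE(x̄_st) = √0.00979251 = 0.0989571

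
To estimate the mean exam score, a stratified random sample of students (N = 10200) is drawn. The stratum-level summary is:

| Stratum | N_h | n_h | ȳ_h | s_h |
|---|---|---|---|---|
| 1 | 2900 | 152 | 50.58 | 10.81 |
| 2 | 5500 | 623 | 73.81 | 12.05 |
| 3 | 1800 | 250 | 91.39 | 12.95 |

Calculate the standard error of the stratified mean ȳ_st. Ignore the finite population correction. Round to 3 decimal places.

SE(ȳ_st) ≈ 0.388

V̂(ȳ_st) = Σ W_h² s_h²/n_h, with W_h = N_h/N and N = 10200:
  stratum 1: (2900/10200)²·10.81²/152 = 0.0621446
  stratum 2: (5500/10200)²·12.05²/623 = 0.0677659
  stratum 3: (1800/10200)²·12.95²/250 = 0.0208903
V̂(ȳ_st) = 0.150801
SE(ȳ_st) = √0.150801 = 0.388331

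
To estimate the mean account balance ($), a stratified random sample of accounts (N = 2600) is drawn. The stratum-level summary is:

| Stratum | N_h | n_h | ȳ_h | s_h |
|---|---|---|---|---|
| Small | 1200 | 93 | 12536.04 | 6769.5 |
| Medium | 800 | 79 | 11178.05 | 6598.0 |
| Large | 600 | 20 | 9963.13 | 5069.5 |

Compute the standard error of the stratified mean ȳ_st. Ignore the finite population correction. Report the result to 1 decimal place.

SE(ȳ_st) ≈ 474.9

V̂(ȳ_st) = Σ W_h² s_h²/n_h, with W_h = N_h/N and N = 2600:
  stratum Small: (1200/2600)²·6769.5²/93 = 104965
  stratum Medium: (800/2600)²·6598.0²/79 = 52171.2
  stratum Large: (600/2600)²·5069.5²/20 = 68431.5
V̂(ȳ_st) = 225568
SE(ȳ_st) = √225568 = 474.94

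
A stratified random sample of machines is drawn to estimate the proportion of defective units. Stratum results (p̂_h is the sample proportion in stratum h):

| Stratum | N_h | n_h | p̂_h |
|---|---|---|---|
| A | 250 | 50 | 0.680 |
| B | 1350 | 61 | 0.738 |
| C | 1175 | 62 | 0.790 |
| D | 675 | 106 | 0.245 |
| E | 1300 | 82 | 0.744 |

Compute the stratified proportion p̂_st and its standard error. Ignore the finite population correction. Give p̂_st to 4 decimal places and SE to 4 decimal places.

N = 4750; stratum weights W_h = N_h/N.
p̂_st = Σ W_h p̂_h = (250·0.680 + 1350·0.738 + 1175·0.790 + 675·0.245 + 1300·0.744)/4750 = 0.67939
V̂(p̂_st) = Σ W_h² p̂_h(1−p̂_h)/(n_h−1):
  stratum A: (250/4750)²·0.680·0.320/49 = 1.23014e-05
  stratum B: (1350/4750)²·0.738·0.262/60 = 0.000260308
  stratum C: (1175/4750)²·0.790·0.210/61 = 0.00016642
  stratum D: (675/4750)²·0.245·0.755/105 = 3.55749e-05
  stratum E: (1300/4750)²·0.744·0.256/81 = 0.000176128
V̂(p̂_st) = 0.000650731; SE = √V̂ = 0.0255094

p̂_st ≈ 0.6794, SE ≈ 0.0255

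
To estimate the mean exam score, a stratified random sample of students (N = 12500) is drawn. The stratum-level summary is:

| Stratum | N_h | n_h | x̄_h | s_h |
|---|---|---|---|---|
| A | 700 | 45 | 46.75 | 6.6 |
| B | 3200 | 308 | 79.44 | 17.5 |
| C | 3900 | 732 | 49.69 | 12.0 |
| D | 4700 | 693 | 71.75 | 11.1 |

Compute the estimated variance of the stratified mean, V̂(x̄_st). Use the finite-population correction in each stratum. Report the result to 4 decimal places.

V̂(x̄_st) = Σ W_h² (1 − n_h/N_h) s_h²/n_h, with W_h = N_h/N and N = 12500:
  stratum A: (700/12500)²·(1 − 45/700)·6.6²/45 = 0.0028405
  stratum B: (3200/12500)²·(1 − 308/3200)·17.5²/308 = 0.0588916
  stratum C: (3900/12500)²·(1 − 732/3900)·12.0²/732 = 0.0155554
  stratum D: (4700/12500)²·(1 − 693/4700)·11.1²/693 = 0.0214294
V̂(x̄_st) = 0.0987169

V̂(x̄_st) ≈ 0.0987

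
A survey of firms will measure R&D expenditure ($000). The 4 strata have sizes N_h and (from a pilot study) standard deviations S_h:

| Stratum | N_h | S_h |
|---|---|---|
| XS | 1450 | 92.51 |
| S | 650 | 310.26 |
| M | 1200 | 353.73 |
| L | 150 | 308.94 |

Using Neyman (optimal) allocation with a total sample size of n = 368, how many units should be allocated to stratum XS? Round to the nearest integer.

Neyman allocation: n_h = n · N_h S_h / Σ N_i S_i, with n = 368.
  stratum XS: N_h·S_h = 1450·92.51 = 134139.50
  stratum S: N_h·S_h = 650·310.26 = 201669.00
  stratum M: N_h·S_h = 1200·353.73 = 424476.00
  stratum L: N_h·S_h = 150·308.94 = 46341.00
Σ N_h S_h = 806625.50
n for stratum XS = 368·134139.50/806625.50 = 61.197 → 61

61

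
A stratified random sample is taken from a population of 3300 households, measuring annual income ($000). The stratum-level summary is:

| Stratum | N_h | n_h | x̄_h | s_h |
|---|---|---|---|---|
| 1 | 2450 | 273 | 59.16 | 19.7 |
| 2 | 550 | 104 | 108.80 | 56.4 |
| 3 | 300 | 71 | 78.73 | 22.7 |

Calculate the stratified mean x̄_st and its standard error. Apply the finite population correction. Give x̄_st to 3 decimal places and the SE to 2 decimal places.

x̄_st = Σ W_h x̄_h = (2450·59.16 + 550·108.80 + 300·78.73)/3300 = 69.21242
V̂(x̄_st) = Σ W_h² (1 − n_h/N_h) s_h²/n_h, with W_h = N_h/N and N = 3300:
  stratum 1: (2450/3300)²·(1 − 273/2450)·19.7²/273 = 0.696252
  stratum 2: (550/3300)²·(1 − 104/550)·56.4²/104 = 0.688961
  stratum 3: (300/3300)²·(1 − 71/300)·22.7²/71 = 0.0457849
V̂(x̄_st) = 1.431
SE(x̄_st) = √1.431 = 1.19624

x̄_st ≈ 69.212, SE ≈ 1.20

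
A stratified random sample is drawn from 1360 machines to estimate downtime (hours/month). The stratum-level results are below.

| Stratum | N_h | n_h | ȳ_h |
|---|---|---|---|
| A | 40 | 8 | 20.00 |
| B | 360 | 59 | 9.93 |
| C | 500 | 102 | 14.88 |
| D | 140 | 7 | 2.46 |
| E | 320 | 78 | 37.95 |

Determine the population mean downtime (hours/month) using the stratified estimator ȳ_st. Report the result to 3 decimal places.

ȳ_st ≈ 17.870

N = Σ N_h = 1360. Stratum weights W_h = N_h/N.
ȳ_st = (40·20.00 + 360·9.93 + 500·14.88 + 140·2.46 + 320·37.95) / 1360 = 17.87000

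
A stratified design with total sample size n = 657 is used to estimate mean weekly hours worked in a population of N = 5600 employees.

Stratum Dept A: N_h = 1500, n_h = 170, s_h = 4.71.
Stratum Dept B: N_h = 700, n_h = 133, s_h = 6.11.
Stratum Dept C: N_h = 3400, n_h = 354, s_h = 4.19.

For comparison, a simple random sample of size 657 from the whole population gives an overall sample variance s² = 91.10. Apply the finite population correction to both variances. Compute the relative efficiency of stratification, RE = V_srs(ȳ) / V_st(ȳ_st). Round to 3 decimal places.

V̂(ȳ_st) = Σ W_h² (1 − n_h/N_h) s_h²/n_h, with W_h = N_h/N and N = 5600:
  stratum Dept A: (1500/5600)²·(1 − 170/1500)·4.71²/170 = 0.00830156
  stratum Dept B: (700/5600)²·(1 − 133/700)·6.11²/133 = 0.00355251
  stratum Dept C: (3400/5600)²·(1 − 354/3400)·4.19²/354 = 0.0163779
V_st = 0.0282319
V_srs = (1 − 657/5600)·91.10/657 = 0.122393
Relative efficiency = V_srs / V_st = 0.122393/0.0282319 = 4.3353

RE ≈ 4.335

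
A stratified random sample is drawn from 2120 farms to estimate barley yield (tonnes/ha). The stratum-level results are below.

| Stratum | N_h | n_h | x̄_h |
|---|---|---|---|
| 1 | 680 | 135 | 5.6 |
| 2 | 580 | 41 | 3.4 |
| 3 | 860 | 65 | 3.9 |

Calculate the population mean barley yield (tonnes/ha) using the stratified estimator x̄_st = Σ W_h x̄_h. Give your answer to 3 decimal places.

N = Σ N_h = 2120. Stratum weights W_h = N_h/N.
x̄_st = (680·5.6 + 580·3.4 + 860·3.9) / 2120 = 4.30849

x̄_st ≈ 4.308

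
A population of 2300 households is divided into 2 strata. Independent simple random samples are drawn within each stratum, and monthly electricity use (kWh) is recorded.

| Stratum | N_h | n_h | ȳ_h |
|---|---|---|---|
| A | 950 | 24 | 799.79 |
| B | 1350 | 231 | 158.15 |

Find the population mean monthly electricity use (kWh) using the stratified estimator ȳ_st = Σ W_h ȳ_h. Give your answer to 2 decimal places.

ȳ_st ≈ 423.18

N = Σ N_h = 2300. Stratum weights W_h = N_h/N.
ȳ_st = (950·799.79 + 1350·158.15) / 2300 = 423.1752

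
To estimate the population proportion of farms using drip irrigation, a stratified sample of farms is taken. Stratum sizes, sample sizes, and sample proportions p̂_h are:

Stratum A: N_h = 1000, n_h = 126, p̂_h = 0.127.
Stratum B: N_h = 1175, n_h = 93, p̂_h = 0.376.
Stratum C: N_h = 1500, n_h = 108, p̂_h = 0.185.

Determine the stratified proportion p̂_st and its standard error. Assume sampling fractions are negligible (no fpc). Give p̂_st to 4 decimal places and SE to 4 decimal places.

p̂_st ≈ 0.2303, SE ≈ 0.0237

N = 3675; stratum weights W_h = N_h/N.
p̂_st = Σ W_h p̂_h = (1000·0.127 + 1175·0.376 + 1500·0.185)/3675 = 0.23029
V̂(p̂_st) = Σ W_h² p̂_h(1−p̂_h)/(n_h−1):
  stratum A: (1000/3675)²·0.127·0.873/125 = 6.5674e-05
  stratum B: (1175/3675)²·0.376·0.624/92 = 0.000260703
  stratum C: (1500/3675)²·0.185·0.815/107 = 0.000234754
V̂(p̂_st) = 0.000561131; SE = √V̂ = 0.0236882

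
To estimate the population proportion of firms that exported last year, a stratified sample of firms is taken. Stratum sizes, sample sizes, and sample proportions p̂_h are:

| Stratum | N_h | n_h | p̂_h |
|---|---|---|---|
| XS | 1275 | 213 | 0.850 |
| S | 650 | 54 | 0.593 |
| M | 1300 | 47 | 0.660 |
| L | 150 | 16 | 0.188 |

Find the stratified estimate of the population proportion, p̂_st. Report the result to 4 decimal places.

p̂_st ≈ 0.6979

N = 3375; stratum weights W_h = N_h/N.
p̂_st = Σ W_h p̂_h = (1275·0.850 + 650·0.593 + 1300·0.660 + 150·0.188)/3375 = 0.69790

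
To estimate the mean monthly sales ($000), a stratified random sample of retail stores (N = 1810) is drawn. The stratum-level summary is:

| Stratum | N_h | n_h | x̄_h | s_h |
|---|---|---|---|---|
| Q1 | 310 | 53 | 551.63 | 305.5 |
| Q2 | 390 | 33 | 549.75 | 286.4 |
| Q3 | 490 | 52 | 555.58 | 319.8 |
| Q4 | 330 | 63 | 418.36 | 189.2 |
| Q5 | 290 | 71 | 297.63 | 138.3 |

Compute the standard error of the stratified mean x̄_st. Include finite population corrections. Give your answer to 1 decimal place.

SE(x̄_st) ≈ 17.3

V̂(x̄_st) = Σ W_h² (1 − n_h/N_h) s_h²/n_h, with W_h = N_h/N and N = 1810:
  stratum Q1: (310/1810)²·(1 − 53/310)·305.5²/53 = 42.8237
  stratum Q2: (390/1810)²·(1 − 33/390)·286.4²/33 = 105.635
  stratum Q3: (490/1810)²·(1 − 52/490)·319.8²/52 = 128.845
  stratum Q4: (330/1810)²·(1 − 63/330)·189.2²/63 = 15.2816
  stratum Q5: (290/1810)²·(1 − 71/290)·138.3²/71 = 5.22241
V̂(x̄_st) = 297.807
SE(x̄_st) = √297.807 = 17.2571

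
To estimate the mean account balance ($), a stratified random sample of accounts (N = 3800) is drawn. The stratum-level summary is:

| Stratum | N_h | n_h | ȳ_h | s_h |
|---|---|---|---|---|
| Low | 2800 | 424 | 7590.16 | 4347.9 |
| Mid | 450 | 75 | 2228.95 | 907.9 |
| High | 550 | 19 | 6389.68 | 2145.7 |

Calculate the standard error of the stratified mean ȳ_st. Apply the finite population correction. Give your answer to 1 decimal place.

V̂(ȳ_st) = Σ W_h² (1 − n_h/N_h) s_h²/n_h, with W_h = N_h/N and N = 3800:
  stratum Low: (2800/3800)²·(1 − 424/2800)·4347.9²/424 = 20541.4
  stratum Mid: (450/3800)²·(1 − 75/450)·907.9²/75 = 128.437
  stratum High: (550/3800)²·(1 − 19/550)·2145.7²/19 = 4900.88
V̂(ȳ_st) = 25570.7
SE(ȳ_st) = √25570.7 = 159.909

SE(ȳ_st) ≈ 159.9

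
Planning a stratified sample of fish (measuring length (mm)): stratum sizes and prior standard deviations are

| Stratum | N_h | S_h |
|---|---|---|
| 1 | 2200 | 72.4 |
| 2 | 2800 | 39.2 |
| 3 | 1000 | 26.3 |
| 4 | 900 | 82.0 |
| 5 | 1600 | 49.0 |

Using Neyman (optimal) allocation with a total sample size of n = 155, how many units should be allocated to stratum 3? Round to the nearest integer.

Neyman allocation: n_h = n · N_h S_h / Σ N_i S_i, with n = 155.
  stratum 1: N_h·S_h = 2200·72.4 = 159280.00
  stratum 2: N_h·S_h = 2800·39.2 = 109760.00
  stratum 3: N_h·S_h = 1000·26.3 = 26300.00
  stratum 4: N_h·S_h = 900·82.0 = 73800.00
  stratum 5: N_h·S_h = 1600·49.0 = 78400.00
Σ N_h S_h = 447540.00
n for stratum 3 = 155·26300.00/447540.00 = 9.109 → 9

9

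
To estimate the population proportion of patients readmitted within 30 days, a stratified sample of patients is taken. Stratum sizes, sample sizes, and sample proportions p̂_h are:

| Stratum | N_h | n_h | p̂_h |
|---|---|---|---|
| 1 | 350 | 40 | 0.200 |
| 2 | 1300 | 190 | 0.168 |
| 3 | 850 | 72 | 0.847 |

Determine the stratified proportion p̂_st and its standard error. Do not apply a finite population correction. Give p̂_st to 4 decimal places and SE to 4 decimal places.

p̂_st ≈ 0.4033, SE ≈ 0.0222

N = 2500; stratum weights W_h = N_h/N.
p̂_st = Σ W_h p̂_h = (350·0.200 + 1300·0.168 + 850·0.847)/2500 = 0.40334
V̂(p̂_st) = Σ W_h² p̂_h(1−p̂_h)/(n_h−1):
  stratum 1: (350/2500)²·0.200·0.800/39 = 8.04103e-05
  stratum 2: (1300/2500)²·0.168·0.832/189 = 0.000199976
  stratum 3: (850/2500)²·0.847·0.153/71 = 0.000210996
V̂(p̂_st) = 0.000491382; SE = √V̂ = 0.0221671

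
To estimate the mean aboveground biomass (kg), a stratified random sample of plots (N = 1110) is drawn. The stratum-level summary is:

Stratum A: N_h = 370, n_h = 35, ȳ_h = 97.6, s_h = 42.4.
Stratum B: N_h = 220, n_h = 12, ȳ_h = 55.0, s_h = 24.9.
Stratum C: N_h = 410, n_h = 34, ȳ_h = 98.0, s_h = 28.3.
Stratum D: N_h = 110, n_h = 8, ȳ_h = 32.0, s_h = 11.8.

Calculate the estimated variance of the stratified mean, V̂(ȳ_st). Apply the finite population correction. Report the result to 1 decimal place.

V̂(ȳ_st) ≈ 10.2

V̂(ȳ_st) = Σ W_h² (1 − n_h/N_h) s_h²/n_h, with W_h = N_h/N and N = 1110:
  stratum A: (370/1110)²·(1 − 35/370)·42.4²/35 = 5.16731
  stratum B: (220/1110)²·(1 − 12/220)·24.9²/12 = 1.91892
  stratum C: (410/1110)²·(1 − 34/410)·28.3²/34 = 2.94727
  stratum D: (110/1110)²·(1 − 8/110)·11.8²/8 = 0.158497
V̂(ȳ_st) = 10.192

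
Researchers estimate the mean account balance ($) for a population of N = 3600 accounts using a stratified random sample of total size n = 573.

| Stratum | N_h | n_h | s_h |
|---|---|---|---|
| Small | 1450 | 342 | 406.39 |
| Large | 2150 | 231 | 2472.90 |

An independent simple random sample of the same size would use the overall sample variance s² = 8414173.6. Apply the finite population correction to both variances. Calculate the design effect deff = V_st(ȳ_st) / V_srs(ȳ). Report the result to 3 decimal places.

deff ≈ 0.687

V̂(ȳ_st) = Σ W_h² (1 − n_h/N_h) s_h²/n_h, with W_h = N_h/N and N = 3600:
  stratum Small: (1450/3600)²·(1 − 342/1450)·406.39²/342 = 59.8636
  stratum Large: (2150/3600)²·(1 − 231/2150)·2472.90²/231 = 8427.71
V_st = 8487.57
V_srs = (1 − 573/3600)·8414173.6/573 = 12347.2
deff = V_st / V_srs = 8487.57/12347.2 = 0.6874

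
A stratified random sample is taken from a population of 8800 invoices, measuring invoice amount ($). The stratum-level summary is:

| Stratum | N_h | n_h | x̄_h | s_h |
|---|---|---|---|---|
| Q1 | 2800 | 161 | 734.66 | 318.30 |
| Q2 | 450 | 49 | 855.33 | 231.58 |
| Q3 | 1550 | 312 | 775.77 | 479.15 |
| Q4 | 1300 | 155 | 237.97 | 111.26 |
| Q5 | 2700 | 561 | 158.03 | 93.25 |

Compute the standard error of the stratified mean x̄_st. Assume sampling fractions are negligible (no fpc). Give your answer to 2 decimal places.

V̂(x̄_st) = Σ W_h² s_h²/n_h, with W_h = N_h/N and N = 8800:
  stratum Q1: (2800/8800)²·318.30²/161 = 63.7086
  stratum Q2: (450/8800)²·231.58²/49 = 2.86197
  stratum Q3: (1550/8800)²·479.15²/312 = 22.829
  stratum Q4: (1300/8800)²·111.26²/155 = 1.74288
  stratum Q5: (2700/8800)²·93.25²/561 = 1.45914
V̂(x̄_st) = 92.6016
SE(x̄_st) = √92.6016 = 9.62297

SE(x̄_st) ≈ 9.62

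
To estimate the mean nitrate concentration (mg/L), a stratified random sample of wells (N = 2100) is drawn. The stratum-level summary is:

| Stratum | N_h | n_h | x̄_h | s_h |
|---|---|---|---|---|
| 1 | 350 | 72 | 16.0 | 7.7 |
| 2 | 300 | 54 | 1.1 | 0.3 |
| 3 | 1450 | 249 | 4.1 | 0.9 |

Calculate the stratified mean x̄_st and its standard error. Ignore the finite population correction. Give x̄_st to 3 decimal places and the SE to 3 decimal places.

x̄_st = Σ W_h x̄_h = (350·16.0 + 300·1.1 + 1450·4.1)/2100 = 5.65476
V̂(x̄_st) = Σ W_h² s_h²/n_h, with W_h = N_h/N and N = 2100:
  stratum 1: (350/2100)²·7.7²/72 = 0.0228742
  stratum 2: (300/2100)²·0.3²/54 = 3.40136e-05
  stratum 3: (1450/2100)²·0.9²/249 = 0.0015509
V̂(x̄_st) = 0.0244591
SE(x̄_st) = √0.0244591 = 0.156394

x̄_st ≈ 5.655, SE ≈ 0.156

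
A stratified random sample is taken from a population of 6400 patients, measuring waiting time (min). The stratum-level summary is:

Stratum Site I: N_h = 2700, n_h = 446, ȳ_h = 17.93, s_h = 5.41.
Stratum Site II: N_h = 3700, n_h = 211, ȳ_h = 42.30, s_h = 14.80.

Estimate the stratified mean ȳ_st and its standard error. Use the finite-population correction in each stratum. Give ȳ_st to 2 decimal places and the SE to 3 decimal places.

ȳ_st = Σ W_h ȳ_h = (2700·17.93 + 3700·42.30)/6400 = 32.01891
V̂(ȳ_st) = Σ W_h² (1 − n_h/N_h) s_h²/n_h, with W_h = N_h/N and N = 6400:
  stratum Site I: (2700/6400)²·(1 − 446/2700)·5.41²/446 = 0.00975029
  stratum Site II: (3700/6400)²·(1 − 211/3700)·14.80²/211 = 0.327178
V̂(ȳ_st) = 0.336928
SE(ȳ_st) = √0.336928 = 0.580455

ȳ_st ≈ 32.02, SE ≈ 0.580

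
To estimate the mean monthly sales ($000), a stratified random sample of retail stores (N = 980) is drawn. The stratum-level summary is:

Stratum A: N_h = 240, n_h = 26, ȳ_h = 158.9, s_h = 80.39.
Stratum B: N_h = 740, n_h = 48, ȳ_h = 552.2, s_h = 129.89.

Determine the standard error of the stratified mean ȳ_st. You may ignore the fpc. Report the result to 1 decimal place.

V̂(ȳ_st) = Σ W_h² s_h²/n_h, with W_h = N_h/N and N = 980:
  stratum A: (240/980)²·80.39²/26 = 14.9074
  stratum B: (740/980)²·129.89²/48 = 200.411
V̂(ȳ_st) = 215.318
SE(ȳ_st) = √215.318 = 14.6737

SE(ȳ_st) ≈ 14.7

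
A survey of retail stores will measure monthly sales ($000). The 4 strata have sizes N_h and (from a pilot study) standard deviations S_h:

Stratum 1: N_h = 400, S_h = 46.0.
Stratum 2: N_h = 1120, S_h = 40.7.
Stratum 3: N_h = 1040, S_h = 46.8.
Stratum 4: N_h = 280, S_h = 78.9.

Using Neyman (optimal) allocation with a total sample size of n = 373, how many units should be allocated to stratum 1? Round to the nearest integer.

Neyman allocation: n_h = n · N_h S_h / Σ N_i S_i, with n = 373.
  stratum 1: N_h·S_h = 400·46.0 = 18400.00
  stratum 2: N_h·S_h = 1120·40.7 = 45584.00
  stratum 3: N_h·S_h = 1040·46.8 = 48672.00
  stratum 4: N_h·S_h = 280·78.9 = 22092.00
Σ N_h S_h = 134748.00
n for stratum 1 = 373·18400.00/134748.00 = 50.934 → 51

51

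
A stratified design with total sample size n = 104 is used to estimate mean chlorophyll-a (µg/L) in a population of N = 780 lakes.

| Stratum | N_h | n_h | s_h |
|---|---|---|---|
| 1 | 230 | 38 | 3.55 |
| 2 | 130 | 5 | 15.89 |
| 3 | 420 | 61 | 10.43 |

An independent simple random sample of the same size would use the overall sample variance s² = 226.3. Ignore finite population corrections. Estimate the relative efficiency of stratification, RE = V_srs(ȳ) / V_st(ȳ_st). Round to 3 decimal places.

RE ≈ 1.117

V̂(ȳ_st) = Σ W_h² s_h²/n_h, with W_h = N_h/N and N = 780:
  stratum 1: (230/780)²·3.55²/38 = 0.0288363
  stratum 2: (130/780)²·15.89²/5 = 1.40273
  stratum 3: (420/780)²·10.43²/61 = 0.517069
V_st = 1.94864
V_srs = s²/n = 226.3/104 = 2.17596
Relative efficiency = V_srs / V_st = 2.17596/1.94864 = 1.1167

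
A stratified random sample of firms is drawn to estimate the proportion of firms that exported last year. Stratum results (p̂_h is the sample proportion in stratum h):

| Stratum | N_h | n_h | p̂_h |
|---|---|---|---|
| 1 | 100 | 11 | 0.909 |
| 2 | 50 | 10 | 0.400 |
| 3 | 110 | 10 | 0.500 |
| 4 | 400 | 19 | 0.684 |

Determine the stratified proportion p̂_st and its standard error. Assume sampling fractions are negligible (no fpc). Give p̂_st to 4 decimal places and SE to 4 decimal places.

p̂_st ≈ 0.6659, SE ≈ 0.0743

N = 660; stratum weights W_h = N_h/N.
p̂_st = Σ W_h p̂_h = (100·0.909 + 50·0.400 + 110·0.500 + 400·0.684)/660 = 0.66591
V̂(p̂_st) = Σ W_h² p̂_h(1−p̂_h)/(n_h−1):
  stratum 1: (100/660)²·0.909·0.091/10 = 0.000189897
  stratum 2: (50/660)²·0.400·0.600/9 = 0.000153046
  stratum 3: (110/660)²·0.500·0.500/9 = 0.000771605
  stratum 4: (400/660)²·0.684·0.316/18 = 0.00441065
V̂(p̂_st) = 0.0055252; SE = √V̂ = 0.0743317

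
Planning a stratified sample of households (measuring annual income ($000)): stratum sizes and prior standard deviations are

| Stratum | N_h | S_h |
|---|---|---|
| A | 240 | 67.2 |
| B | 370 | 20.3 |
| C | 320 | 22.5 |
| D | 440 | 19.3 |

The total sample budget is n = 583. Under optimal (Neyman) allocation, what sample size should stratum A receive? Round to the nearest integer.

Neyman allocation: n_h = n · N_h S_h / Σ N_i S_i, with n = 583.
  stratum A: N_h·S_h = 240·67.2 = 16128.00
  stratum B: N_h·S_h = 370·20.3 = 7511.00
  stratum C: N_h·S_h = 320·22.5 = 7200.00
  stratum D: N_h·S_h = 440·19.3 = 8492.00
Σ N_h S_h = 39331.00
n for stratum A = 583·16128.00/39331.00 = 239.064 → 239

239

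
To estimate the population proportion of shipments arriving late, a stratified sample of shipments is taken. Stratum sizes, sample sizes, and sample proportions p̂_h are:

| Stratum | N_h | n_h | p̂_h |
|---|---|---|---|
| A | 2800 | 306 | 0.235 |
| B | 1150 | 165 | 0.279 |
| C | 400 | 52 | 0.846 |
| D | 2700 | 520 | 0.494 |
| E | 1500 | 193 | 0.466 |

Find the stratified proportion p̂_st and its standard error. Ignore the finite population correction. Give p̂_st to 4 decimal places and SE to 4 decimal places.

p̂_st ≈ 0.3918, SE ≈ 0.0134

N = 8550; stratum weights W_h = N_h/N.
p̂_st = Σ W_h p̂_h = (2800·0.235 + 1150·0.279 + 400·0.846 + 2700·0.494 + 1500·0.466)/8550 = 0.39182
V̂(p̂_st) = Σ W_h² p̂_h(1−p̂_h)/(n_h−1):
  stratum A: (2800/8550)²·0.235·0.765/305 = 6.3214e-05
  stratum B: (1150/8550)²·0.279·0.721/164 = 2.21901e-05
  stratum C: (400/8550)²·0.846·0.154/51 = 5.59125e-06
  stratum D: (2700/8550)²·0.494·0.506/519 = 4.80292e-05
  stratum E: (1500/8550)²·0.466·0.534/192 = 3.98911e-05
V̂(p̂_st) = 0.000178916; SE = √V̂ = 0.0133759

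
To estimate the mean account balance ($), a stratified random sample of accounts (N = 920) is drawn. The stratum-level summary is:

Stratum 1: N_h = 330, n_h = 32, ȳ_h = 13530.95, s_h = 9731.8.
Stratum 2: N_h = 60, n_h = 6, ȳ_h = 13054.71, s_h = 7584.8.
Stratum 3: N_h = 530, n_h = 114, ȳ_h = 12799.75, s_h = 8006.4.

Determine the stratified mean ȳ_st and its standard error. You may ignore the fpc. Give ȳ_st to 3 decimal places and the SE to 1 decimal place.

ȳ_st = Σ W_h ȳ_h = (330·13530.95 + 60·13054.71 + 530·12799.75)/920 = 13078.65609
V̂(ȳ_st) = Σ W_h² s_h²/n_h, with W_h = N_h/N and N = 920:
  stratum 1: (330/920)²·9731.8²/32 = 380793
  stratum 2: (60/920)²·7584.8²/6 = 40781.6
  stratum 3: (530/920)²·8006.4²/114 = 186615
V̂(ȳ_st) = 608189
SE(ȳ_st) = √608189 = 779.865

ȳ_st ≈ 13078.656, SE ≈ 779.9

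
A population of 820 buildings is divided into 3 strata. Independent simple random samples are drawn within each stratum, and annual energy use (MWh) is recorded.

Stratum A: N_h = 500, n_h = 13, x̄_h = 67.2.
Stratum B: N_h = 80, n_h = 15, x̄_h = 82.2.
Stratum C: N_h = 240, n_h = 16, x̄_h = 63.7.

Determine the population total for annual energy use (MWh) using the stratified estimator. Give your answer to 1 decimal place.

τ̂_st ≈ 55464.0

τ̂_st = Σ N_h x̄_h = 500·67.2 + 80·82.2 + 240·63.7 = 55464.0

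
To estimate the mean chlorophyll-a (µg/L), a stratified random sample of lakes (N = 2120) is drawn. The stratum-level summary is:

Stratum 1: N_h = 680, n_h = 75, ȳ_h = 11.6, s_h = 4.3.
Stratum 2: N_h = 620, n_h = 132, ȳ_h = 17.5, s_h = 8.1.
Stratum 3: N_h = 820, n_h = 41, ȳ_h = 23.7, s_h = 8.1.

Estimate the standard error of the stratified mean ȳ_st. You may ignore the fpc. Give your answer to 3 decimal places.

SE(ȳ_st) ≈ 0.554

V̂(ȳ_st) = Σ W_h² s_h²/n_h, with W_h = N_h/N and N = 2120:
  stratum 1: (680/2120)²·4.3²/75 = 0.0253642
  stratum 2: (620/2120)²·8.1²/132 = 0.0425116
  stratum 3: (820/2120)²·8.1²/41 = 0.23941
V̂(ȳ_st) = 0.307286
SE(ȳ_st) = √0.307286 = 0.554334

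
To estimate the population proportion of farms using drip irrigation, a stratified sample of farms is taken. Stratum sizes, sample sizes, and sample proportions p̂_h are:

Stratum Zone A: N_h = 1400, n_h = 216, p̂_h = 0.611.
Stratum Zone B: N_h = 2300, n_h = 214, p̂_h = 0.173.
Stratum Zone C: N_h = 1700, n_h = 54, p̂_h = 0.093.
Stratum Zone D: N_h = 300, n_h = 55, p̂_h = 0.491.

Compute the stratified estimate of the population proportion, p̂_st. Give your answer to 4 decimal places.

N = 5700; stratum weights W_h = N_h/N.
p̂_st = Σ W_h p̂_h = (1400·0.611 + 2300·0.173 + 1700·0.093 + 300·0.491)/5700 = 0.27346

p̂_st ≈ 0.2735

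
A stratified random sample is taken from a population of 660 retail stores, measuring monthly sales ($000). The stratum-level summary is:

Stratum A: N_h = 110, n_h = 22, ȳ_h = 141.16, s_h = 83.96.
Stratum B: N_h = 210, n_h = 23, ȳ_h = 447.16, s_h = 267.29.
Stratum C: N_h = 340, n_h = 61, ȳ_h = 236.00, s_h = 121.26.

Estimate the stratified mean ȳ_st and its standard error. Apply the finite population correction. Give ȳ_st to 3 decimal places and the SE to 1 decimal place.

ȳ_st = Σ W_h ȳ_h = (110·141.16 + 210·447.16 + 340·236.00)/660 = 287.38061
V̂(ȳ_st) = Σ W_h² (1 − n_h/N_h) s_h²/n_h, with W_h = N_h/N and N = 660:
  stratum A: (110/660)²·(1 − 22/110)·83.96²/22 = 7.12049
  stratum B: (210/660)²·(1 − 23/210)·267.29²/23 = 280.034
  stratum C: (340/660)²·(1 − 61/340)·121.26²/61 = 52.4929
V̂(ȳ_st) = 339.647
SE(ȳ_st) = √339.647 = 18.4295

ȳ_st ≈ 287.381, SE ≈ 18.4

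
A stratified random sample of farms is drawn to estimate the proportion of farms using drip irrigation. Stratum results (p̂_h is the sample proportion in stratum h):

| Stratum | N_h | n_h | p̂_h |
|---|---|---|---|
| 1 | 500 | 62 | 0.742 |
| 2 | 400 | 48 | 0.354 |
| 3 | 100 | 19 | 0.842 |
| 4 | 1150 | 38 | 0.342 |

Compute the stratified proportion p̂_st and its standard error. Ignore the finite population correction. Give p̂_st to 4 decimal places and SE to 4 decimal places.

N = 2150; stratum weights W_h = N_h/N.
p̂_st = Σ W_h p̂_h = (500·0.742 + 400·0.354 + 100·0.842 + 1150·0.342)/2150 = 0.46051
V̂(p̂_st) = Σ W_h² p̂_h(1−p̂_h)/(n_h−1):
  stratum 1: (500/2150)²·0.742·0.258/61 = 0.000169729
  stratum 2: (400/2150)²·0.354·0.646/47 = 0.000168415
  stratum 3: (100/2150)²·0.842·0.158/18 = 1.59889e-05
  stratum 4: (1150/2150)²·0.342·0.658/37 = 0.00174008
V̂(p̂_st) = 0.00209421; SE = √V̂ = 0.0457626

p̂_st ≈ 0.4605, SE ≈ 0.0458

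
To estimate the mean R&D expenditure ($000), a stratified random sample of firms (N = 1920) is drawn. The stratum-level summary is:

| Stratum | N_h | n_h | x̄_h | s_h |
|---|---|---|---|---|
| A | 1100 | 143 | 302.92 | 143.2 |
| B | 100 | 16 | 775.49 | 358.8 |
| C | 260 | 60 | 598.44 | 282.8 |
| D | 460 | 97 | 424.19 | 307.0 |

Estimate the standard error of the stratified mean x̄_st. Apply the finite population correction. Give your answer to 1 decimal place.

SE(x̄_st) ≈ 11.0

V̂(x̄_st) = Σ W_h² (1 − n_h/N_h) s_h²/n_h, with W_h = N_h/N and N = 1920:
  stratum A: (1100/1920)²·(1 − 143/1100)·143.2²/143 = 40.9498
  stratum B: (100/1920)²·(1 − 16/100)·358.8²/16 = 18.3342
  stratum C: (260/1920)²·(1 − 60/260)·282.8²/60 = 18.8022
  stratum D: (460/1920)²·(1 − 97/460)·307.0²/97 = 44.0116
V̂(x̄_st) = 122.098
SE(x̄_st) = √122.098 = 11.0498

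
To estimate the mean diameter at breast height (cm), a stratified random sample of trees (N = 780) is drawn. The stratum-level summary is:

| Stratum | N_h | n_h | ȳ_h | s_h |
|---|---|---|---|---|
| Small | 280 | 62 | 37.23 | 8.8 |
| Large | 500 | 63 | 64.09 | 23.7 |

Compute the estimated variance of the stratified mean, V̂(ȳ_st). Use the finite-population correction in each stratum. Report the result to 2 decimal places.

V̂(ȳ_st) ≈ 3.33

V̂(ȳ_st) = Σ W_h² (1 − n_h/N_h) s_h²/n_h, with W_h = N_h/N and N = 780:
  stratum Small: (280/780)²·(1 − 62/280)·8.8²/62 = 0.125314
  stratum Large: (500/780)²·(1 − 63/500)·23.7²/63 = 3.20198
V̂(ȳ_st) = 3.32729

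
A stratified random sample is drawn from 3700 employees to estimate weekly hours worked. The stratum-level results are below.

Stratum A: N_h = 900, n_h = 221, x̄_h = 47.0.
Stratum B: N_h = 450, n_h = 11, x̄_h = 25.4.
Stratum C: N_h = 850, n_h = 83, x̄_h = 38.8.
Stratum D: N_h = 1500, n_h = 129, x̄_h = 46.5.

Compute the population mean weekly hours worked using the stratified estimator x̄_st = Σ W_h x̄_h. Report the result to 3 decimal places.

x̄_st ≈ 42.286

N = Σ N_h = 3700. Stratum weights W_h = N_h/N.
x̄_st = (900·47.0 + 450·25.4 + 850·38.8 + 1500·46.5) / 3700 = 42.28649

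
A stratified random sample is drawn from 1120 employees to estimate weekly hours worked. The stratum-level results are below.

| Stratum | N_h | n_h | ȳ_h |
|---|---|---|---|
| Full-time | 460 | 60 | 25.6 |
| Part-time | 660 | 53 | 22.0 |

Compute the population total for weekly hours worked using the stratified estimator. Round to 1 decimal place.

τ̂_st = Σ N_h ȳ_h = 460·25.6 + 660·22.0 = 26296.0

τ̂_st ≈ 26296.0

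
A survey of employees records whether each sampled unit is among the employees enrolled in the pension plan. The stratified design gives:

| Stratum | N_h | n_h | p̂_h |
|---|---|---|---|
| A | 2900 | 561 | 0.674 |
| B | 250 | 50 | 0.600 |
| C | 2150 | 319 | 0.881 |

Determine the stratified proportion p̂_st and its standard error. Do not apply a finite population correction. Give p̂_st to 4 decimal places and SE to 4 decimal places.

N = 5300; stratum weights W_h = N_h/N.
p̂_st = Σ W_h p̂_h = (2900·0.674 + 250·0.600 + 2150·0.881)/5300 = 0.75448
V̂(p̂_st) = Σ W_h² p̂_h(1−p̂_h)/(n_h−1):
  stratum A: (2900/5300)²·0.674·0.326/560 = 0.000117472
  stratum B: (250/5300)²·0.600·0.400/49 = 1.08979e-05
  stratum C: (2150/5300)²·0.881·0.119/318 = 5.42526e-05
V̂(p̂_st) = 0.000182622; SE = √V̂ = 0.0135138

p̂_st ≈ 0.7545, SE ≈ 0.0135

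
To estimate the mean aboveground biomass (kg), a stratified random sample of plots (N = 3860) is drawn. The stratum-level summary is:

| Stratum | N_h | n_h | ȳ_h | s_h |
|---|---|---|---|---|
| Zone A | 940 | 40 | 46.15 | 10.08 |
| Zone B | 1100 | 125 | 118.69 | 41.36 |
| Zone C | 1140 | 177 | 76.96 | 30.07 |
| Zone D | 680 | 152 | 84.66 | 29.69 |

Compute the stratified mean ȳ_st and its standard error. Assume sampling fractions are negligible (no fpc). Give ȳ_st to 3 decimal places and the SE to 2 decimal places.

ȳ_st = Σ W_h ȳ_h = (940·46.15 + 1100·118.69 + 1140·76.96 + 680·84.66)/3860 = 82.70549
V̂(ȳ_st) = Σ W_h² s_h²/n_h, with W_h = N_h/N and N = 3860:
  stratum Zone A: (940/3860)²·10.08²/40 = 0.150641
  stratum Zone B: (1100/3860)²·41.36²/125 = 1.11138
  stratum Zone C: (1140/3860)²·30.07²/177 = 0.445583
  stratum Zone D: (680/3860)²·29.69²/152 = 0.179978
V̂(ȳ_st) = 1.88758
SE(ȳ_st) = √1.88758 = 1.37389

ȳ_st ≈ 82.705, SE ≈ 1.37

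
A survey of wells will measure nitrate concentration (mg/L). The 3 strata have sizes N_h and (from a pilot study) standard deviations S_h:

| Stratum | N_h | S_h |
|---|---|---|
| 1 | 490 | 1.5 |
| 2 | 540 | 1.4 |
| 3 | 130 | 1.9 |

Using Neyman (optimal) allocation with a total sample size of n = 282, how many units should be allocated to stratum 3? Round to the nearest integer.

40

Neyman allocation: n_h = n · N_h S_h / Σ N_i S_i, with n = 282.
  stratum 1: N_h·S_h = 490·1.5 = 735.00
  stratum 2: N_h·S_h = 540·1.4 = 756.00
  stratum 3: N_h·S_h = 130·1.9 = 247.00
Σ N_h S_h = 1738.00
n for stratum 3 = 282·247.00/1738.00 = 40.077 → 40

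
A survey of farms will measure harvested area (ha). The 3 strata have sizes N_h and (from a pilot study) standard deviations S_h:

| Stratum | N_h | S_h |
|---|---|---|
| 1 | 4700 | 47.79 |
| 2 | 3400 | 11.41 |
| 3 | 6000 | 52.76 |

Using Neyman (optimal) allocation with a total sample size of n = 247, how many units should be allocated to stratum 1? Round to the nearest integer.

96

Neyman allocation: n_h = n · N_h S_h / Σ N_i S_i, with n = 247.
  stratum 1: N_h·S_h = 4700·47.79 = 224613.00
  stratum 2: N_h·S_h = 3400·11.41 = 38794.00
  stratum 3: N_h·S_h = 6000·52.76 = 316560.00
Σ N_h S_h = 579967.00
n for stratum 1 = 247·224613.00/579967.00 = 95.660 → 96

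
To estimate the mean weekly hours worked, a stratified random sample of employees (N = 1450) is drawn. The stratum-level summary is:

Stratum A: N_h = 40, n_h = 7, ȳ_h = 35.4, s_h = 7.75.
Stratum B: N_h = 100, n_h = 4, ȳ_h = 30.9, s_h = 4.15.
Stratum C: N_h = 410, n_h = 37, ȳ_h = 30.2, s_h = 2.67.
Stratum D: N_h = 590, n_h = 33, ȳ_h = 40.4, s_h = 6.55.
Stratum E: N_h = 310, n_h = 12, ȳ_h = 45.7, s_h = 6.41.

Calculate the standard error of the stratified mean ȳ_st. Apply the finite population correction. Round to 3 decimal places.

V̂(ȳ_st) = Σ W_h² (1 − n_h/N_h) s_h²/n_h, with W_h = N_h/N and N = 1450:
  stratum A: (40/1450)²·(1 − 7/40)·7.75²/7 = 0.00538695
  stratum B: (100/1450)²·(1 − 4/100)·4.15²/4 = 0.0196595
  stratum C: (410/1450)²·(1 − 37/410)·2.67²/37 = 0.0140145
  stratum D: (590/1450)²·(1 − 33/590)·6.55²/33 = 0.203208
  stratum E: (310/1450)²·(1 − 12/310)·6.41²/12 = 0.150445
V̂(ȳ_st) = 0.392713
SE(ȳ_st) = √0.392713 = 0.626668

SE(ȳ_st) ≈ 0.627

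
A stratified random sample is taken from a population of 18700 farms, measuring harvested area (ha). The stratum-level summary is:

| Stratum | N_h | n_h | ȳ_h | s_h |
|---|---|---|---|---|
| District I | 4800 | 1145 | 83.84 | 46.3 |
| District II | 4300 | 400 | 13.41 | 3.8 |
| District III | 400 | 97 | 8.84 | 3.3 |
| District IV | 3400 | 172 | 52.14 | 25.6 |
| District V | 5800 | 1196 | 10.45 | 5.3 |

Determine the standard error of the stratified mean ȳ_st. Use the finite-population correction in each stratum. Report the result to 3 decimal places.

V̂(ȳ_st) = Σ W_h² (1 − n_h/N_h) s_h²/n_h, with W_h = N_h/N and N = 18700:
  stratum District I: (4800/18700)²·(1 − 1145/4800)·46.3²/1145 = 0.0939295
  stratum District II: (4300/18700)²·(1 − 400/4300)·3.8²/400 = 0.00173124
  stratum District III: (400/18700)²·(1 − 97/400)·3.3²/97 = 3.89113e-05
  stratum District IV: (3400/18700)²·(1 − 172/3400)·25.6²/172 = 0.119586
  stratum District V: (5800/18700)²·(1 − 1196/5800)·5.3²/1196 = 0.0017935
V̂(ȳ_st) = 0.217079
SE(ȳ_st) = √0.217079 = 0.465918

SE(ȳ_st) ≈ 0.466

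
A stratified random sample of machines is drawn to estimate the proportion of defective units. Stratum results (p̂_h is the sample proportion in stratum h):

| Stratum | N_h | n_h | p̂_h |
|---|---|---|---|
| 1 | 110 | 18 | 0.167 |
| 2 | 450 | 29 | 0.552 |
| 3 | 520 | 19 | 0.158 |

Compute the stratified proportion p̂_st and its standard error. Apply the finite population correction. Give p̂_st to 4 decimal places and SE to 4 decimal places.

p̂_st ≈ 0.3231, SE ≈ 0.0562

N = 1080; stratum weights W_h = N_h/N.
p̂_st = Σ W_h p̂_h = (110·0.167 + 450·0.552 + 520·0.158)/1080 = 0.32308
V̂(p̂_st) = Σ W_h² (1 − n_h/N_h) p̂_h(1−p̂_h)/(n_h−1):
  stratum 1: (110/1080)²·(1 − 18/110)·0.167·0.833/17 = 7.09979e-05
  stratum 2: (450/1080)²·(1 − 29/450)·0.552·0.448/28 = 0.00143452
  stratum 3: (520/1080)²·(1 − 19/520)·0.158·0.842/18 = 0.00165078
V̂(p̂_st) = 0.0031563; SE = √V̂ = 0.056181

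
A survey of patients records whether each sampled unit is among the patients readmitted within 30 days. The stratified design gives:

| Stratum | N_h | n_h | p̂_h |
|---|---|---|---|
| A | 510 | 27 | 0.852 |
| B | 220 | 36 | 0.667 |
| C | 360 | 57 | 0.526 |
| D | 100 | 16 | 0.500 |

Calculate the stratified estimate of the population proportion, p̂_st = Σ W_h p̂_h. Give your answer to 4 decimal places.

N = 1190; stratum weights W_h = N_h/N.
p̂_st = Σ W_h p̂_h = (510·0.852 + 220·0.667 + 360·0.526 + 100·0.500)/1190 = 0.68960

p̂_st ≈ 0.6896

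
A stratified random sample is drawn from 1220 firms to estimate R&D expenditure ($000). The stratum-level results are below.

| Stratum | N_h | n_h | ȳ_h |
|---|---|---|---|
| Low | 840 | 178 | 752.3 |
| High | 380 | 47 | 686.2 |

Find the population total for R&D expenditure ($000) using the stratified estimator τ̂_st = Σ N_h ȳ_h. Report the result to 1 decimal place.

τ̂_st ≈ 892688.0

τ̂_st = Σ N_h ȳ_h = 840·752.3 + 380·686.2 = 892688.0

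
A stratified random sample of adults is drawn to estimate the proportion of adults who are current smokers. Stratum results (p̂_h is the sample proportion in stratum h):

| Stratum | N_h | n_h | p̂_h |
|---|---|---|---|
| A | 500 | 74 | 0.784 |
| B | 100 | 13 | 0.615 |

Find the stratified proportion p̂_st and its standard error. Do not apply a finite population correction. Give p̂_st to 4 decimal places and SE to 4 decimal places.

p̂_st ≈ 0.7558, SE ≈ 0.0465

N = 600; stratum weights W_h = N_h/N.
p̂_st = Σ W_h p̂_h = (500·0.784 + 100·0.615)/600 = 0.75583
V̂(p̂_st) = Σ W_h² p̂_h(1−p̂_h)/(n_h−1):
  stratum A: (500/600)²·0.784·0.216/73 = 0.00161096
  stratum B: (100/600)²·0.615·0.385/12 = 0.00054809
V̂(p̂_st) = 0.00215905; SE = √V̂ = 0.0464656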